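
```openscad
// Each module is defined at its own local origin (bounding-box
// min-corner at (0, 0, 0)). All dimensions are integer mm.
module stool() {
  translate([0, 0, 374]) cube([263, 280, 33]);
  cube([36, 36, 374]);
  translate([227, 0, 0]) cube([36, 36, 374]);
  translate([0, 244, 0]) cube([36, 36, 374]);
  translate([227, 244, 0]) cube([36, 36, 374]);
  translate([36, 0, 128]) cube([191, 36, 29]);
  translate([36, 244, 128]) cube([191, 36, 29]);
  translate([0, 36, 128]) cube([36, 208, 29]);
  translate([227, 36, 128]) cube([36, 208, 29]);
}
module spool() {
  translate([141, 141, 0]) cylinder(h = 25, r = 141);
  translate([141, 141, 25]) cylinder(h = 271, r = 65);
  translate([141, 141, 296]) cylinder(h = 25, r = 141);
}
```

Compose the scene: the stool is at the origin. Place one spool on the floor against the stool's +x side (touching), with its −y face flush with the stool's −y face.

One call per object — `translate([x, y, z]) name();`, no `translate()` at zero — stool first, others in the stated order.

stool();
translate([263, 0, 0]) spool();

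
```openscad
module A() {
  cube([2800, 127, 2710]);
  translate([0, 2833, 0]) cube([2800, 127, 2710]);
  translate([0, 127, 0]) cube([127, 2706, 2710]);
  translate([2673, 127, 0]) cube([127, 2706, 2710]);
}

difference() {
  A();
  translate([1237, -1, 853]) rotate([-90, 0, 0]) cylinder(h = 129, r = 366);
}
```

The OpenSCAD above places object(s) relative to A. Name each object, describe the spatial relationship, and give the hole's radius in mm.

A is a house frame. The house frame has a circular hole through its front wall. The hole's radius is 366 mm.

The subtracted cylinder has r = 366 mm.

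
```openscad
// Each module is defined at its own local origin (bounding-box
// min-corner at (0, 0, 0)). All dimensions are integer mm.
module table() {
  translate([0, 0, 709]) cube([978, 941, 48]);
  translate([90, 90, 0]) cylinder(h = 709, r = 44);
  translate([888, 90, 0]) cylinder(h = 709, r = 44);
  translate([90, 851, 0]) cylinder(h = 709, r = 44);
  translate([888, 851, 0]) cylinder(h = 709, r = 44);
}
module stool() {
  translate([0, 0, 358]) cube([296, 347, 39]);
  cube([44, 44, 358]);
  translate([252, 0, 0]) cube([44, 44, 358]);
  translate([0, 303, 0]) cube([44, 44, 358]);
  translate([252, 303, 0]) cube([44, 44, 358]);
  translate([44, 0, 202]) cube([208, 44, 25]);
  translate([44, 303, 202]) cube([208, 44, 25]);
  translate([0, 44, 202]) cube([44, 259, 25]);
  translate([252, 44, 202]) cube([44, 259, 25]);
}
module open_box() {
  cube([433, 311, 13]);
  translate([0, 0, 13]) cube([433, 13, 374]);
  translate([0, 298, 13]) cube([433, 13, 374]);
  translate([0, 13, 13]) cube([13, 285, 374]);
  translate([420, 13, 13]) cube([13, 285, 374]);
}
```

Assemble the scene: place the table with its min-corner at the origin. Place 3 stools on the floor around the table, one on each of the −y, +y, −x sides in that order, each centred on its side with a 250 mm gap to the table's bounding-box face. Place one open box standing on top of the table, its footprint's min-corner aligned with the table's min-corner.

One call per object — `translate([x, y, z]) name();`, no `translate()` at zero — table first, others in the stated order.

table();
translate([341, -597, 0]) stool();
translate([341, 1191, 0]) stool();
translate([-546, 297, 0]) stool();
translate([0, 0, 757]) open_box();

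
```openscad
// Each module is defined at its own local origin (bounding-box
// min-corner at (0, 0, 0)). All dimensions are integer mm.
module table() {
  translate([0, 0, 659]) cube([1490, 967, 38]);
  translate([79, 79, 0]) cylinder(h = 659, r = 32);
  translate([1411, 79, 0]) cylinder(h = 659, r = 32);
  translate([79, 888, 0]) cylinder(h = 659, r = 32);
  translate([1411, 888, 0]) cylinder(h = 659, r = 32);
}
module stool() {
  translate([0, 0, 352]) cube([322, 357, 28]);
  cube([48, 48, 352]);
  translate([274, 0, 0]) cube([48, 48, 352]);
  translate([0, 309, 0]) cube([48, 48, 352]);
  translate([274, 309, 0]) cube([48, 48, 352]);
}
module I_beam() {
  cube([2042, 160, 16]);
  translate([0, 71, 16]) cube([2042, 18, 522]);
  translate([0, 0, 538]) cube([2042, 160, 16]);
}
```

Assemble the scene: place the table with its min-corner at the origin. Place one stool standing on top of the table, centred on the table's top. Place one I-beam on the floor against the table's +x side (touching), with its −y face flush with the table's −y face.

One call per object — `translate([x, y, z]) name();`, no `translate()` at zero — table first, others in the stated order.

table();
translate([584, 305, 697]) stool();
translate([1490, 0, 0]) I_beam();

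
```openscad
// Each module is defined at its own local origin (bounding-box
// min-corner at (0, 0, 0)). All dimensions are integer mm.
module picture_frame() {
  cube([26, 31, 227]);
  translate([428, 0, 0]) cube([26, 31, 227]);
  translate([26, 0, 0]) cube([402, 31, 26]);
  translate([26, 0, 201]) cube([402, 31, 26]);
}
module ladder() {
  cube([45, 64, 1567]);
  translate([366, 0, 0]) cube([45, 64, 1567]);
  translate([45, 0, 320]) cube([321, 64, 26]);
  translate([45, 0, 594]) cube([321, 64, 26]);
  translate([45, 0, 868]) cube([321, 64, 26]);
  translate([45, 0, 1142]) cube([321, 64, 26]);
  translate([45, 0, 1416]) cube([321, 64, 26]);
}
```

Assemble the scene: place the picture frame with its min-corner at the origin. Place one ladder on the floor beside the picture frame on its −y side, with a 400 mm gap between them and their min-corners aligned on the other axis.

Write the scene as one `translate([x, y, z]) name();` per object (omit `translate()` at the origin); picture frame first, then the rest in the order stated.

picture_frame();
translate([0, -464, 0]) ladder();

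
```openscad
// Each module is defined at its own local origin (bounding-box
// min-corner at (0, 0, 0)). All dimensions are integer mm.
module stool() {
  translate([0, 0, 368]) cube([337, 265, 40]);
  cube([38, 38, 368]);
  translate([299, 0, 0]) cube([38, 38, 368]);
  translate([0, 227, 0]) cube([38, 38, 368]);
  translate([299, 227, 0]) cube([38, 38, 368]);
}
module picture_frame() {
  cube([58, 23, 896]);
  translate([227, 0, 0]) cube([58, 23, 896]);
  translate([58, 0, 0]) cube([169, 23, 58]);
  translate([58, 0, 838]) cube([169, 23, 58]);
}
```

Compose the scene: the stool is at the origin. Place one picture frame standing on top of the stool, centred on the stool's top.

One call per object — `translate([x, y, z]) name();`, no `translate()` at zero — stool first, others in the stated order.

stool();
translate([26, 121, 408]) picture_frame();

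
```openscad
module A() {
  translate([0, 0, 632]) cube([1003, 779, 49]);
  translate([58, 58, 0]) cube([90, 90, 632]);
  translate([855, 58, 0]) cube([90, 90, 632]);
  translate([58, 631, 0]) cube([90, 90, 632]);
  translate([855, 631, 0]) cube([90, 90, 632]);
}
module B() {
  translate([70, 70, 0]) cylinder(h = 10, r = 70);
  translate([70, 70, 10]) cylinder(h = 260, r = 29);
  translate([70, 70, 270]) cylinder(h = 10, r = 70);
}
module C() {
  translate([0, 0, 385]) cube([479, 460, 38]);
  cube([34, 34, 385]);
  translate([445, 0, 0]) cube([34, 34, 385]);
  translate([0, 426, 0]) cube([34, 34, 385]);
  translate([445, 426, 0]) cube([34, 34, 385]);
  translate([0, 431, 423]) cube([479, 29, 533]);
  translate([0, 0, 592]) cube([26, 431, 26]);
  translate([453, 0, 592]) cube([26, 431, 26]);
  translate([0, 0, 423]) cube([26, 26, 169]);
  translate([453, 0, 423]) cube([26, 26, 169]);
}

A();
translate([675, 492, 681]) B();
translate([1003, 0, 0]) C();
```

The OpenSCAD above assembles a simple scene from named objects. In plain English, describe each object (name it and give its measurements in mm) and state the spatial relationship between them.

A is a table with a 1003×779 mm rectangular top, 49 mm thick, top surface at z = 681 mm, supported by four 90×90 mm square legs, each inset 58 mm from the nearest pair of top edges, running from the floor.

B is a spool: two coaxial disc flanges of radius 70 mm and thickness 10 mm, joined by a core cylinder of radius 29 mm and height 260 mm. The lower flange rests on z = 0 and the three cylinders share a vertical axis.

C is a chair: 479×460 mm seat, 38 mm thick, top at z = 423 mm, on four 34 mm square corner legs flush with the seat edges. A 29 mm thick backrest slab spans the full seat width, extending 533 mm above the seat top, its back face flush with the seat's +y edge. Two armrests of 26×26 mm section run along each side from the seat's front edge to the front of the backrest, top faces 195 mm above the seat top and outer faces flush with the seat's x-edges; a 26×26 mm post under the front of each armrest stands on the seat at the front corner.

The spool is on top of the table. The chair is against the table's +x side, with their −y faces flush.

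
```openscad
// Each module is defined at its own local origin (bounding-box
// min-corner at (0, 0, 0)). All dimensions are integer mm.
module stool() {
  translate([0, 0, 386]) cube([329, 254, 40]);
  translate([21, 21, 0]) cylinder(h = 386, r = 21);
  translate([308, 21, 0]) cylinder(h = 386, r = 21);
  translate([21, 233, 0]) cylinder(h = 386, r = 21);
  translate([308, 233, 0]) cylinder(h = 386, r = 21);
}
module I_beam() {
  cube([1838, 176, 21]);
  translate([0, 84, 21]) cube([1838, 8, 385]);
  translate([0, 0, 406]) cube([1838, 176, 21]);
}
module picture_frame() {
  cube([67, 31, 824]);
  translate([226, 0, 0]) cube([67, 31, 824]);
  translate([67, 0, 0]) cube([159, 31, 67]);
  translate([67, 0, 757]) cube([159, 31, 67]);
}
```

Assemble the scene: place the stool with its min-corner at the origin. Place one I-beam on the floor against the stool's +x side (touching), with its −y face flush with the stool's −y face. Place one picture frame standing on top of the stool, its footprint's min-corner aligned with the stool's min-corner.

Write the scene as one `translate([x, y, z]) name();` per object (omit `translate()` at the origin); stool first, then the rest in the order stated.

stool();
translate([329, 0, 0]) I_beam();
translate([0, 0, 426]) picture_frame();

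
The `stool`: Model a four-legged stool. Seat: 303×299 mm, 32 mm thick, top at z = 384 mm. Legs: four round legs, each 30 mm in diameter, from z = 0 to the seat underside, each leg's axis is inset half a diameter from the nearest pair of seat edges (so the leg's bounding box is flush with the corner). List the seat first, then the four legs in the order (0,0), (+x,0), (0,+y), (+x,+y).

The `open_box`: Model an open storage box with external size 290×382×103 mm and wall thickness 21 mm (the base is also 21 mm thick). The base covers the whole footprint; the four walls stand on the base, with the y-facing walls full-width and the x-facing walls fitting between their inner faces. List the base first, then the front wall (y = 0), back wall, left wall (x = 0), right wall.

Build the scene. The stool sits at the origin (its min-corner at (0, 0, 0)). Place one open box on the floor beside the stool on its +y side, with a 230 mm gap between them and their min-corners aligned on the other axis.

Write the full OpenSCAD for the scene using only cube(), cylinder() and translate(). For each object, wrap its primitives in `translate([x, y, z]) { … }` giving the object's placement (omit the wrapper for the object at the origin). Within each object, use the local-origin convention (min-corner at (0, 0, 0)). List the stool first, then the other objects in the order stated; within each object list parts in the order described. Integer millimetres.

translate([0, 0, 352]) cube([303, 299, 32]);
translate([15, 15, 0]) cylinder(h = 352, r = 15);
translate([288, 15, 0]) cylinder(h = 352, r = 15);
translate([15, 284, 0]) cylinder(h = 352, r = 15);
translate([288, 284, 0]) cylinder(h = 352, r = 15);
translate([0, 529, 0]) {
  cube([290, 382, 21]);
  translate([0, 0, 21]) cube([290, 21, 82]);
  translate([0, 361, 21]) cube([290, 21, 82]);
  translate([0, 21, 21]) cube([21, 340, 82]);
  translate([269, 21, 21]) cube([21, 340, 82]);
}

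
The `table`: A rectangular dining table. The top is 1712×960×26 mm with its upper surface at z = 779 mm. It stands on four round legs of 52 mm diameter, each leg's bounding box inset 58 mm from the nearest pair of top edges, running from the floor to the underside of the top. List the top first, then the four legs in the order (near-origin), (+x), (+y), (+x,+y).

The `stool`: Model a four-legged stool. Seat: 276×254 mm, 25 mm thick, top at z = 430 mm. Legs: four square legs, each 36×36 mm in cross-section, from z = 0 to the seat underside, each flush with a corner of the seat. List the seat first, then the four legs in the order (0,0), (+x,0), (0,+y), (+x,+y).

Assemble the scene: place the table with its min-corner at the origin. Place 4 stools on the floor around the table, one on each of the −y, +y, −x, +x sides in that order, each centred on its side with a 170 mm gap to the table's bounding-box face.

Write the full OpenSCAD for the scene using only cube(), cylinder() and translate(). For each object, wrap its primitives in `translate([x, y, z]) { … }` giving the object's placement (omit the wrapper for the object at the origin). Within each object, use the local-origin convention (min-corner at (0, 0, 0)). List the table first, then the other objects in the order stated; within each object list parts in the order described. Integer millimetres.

translate([0, 0, 753]) cube([1712, 960, 26]);
translate([84, 84, 0]) cylinder(h = 753, r = 26);
translate([1628, 84, 0]) cylinder(h = 753, r = 26);
translate([84, 876, 0]) cylinder(h = 753, r = 26);
translate([1628, 876, 0]) cylinder(h = 753, r = 26);
translate([718, -424, 0]) {
  translate([0, 0, 405]) cube([276, 254, 25]);
  cube([36, 36, 405]);
  translate([240, 0, 0]) cube([36, 36, 405]);
  translate([0, 218, 0]) cube([36, 36, 405]);
  translate([240, 218, 0]) cube([36, 36, 405]);
}
translate([718, 1130, 0]) {
  translate([0, 0, 405]) cube([276, 254, 25]);
  cube([36, 36, 405]);
  translate([240, 0, 0]) cube([36, 36, 405]);
  translate([0, 218, 0]) cube([36, 36, 405]);
  translate([240, 218, 0]) cube([36, 36, 405]);
}
translate([-446, 353, 0]) {
  translate([0, 0, 405]) cube([276, 254, 25]);
  cube([36, 36, 405]);
  translate([240, 0, 0]) cube([36, 36, 405]);
  translate([0, 218, 0]) cube([36, 36, 405]);
  translate([240, 218, 0]) cube([36, 36, 405]);
}
translate([1882, 353, 0]) {
  translate([0, 0, 405]) cube([276, 254, 25]);
  cube([36, 36, 405]);
  translate([240, 0, 0]) cube([36, 36, 405]);
  translate([0, 218, 0]) cube([36, 36, 405]);
  translate([240, 218, 0]) cube([36, 36, 405]);
}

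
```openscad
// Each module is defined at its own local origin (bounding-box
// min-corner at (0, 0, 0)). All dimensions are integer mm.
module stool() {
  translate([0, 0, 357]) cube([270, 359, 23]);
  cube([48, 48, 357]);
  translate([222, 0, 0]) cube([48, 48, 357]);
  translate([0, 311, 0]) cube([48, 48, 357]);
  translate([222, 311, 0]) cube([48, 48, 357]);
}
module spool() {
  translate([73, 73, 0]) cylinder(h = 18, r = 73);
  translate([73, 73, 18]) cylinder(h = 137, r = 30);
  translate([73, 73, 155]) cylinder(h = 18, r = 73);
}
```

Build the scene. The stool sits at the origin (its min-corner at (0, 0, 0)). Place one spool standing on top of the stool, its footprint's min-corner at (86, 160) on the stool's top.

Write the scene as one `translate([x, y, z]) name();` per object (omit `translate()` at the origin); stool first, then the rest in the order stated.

stool();
translate([86, 160, 380]) spool();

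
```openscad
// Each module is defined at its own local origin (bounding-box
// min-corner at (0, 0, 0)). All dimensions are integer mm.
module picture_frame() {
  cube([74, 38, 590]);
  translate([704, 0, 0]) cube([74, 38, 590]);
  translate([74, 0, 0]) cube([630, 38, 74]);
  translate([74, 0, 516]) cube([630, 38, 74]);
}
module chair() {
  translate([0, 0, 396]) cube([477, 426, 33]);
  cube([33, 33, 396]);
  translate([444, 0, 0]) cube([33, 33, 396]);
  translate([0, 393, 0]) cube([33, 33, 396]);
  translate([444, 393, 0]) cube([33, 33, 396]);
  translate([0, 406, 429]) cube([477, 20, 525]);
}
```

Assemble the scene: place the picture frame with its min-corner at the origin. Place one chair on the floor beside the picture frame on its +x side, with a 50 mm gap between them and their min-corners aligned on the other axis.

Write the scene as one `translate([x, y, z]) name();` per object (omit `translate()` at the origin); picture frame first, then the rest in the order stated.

picture_frame();
translate([828, 0, 0]) chair();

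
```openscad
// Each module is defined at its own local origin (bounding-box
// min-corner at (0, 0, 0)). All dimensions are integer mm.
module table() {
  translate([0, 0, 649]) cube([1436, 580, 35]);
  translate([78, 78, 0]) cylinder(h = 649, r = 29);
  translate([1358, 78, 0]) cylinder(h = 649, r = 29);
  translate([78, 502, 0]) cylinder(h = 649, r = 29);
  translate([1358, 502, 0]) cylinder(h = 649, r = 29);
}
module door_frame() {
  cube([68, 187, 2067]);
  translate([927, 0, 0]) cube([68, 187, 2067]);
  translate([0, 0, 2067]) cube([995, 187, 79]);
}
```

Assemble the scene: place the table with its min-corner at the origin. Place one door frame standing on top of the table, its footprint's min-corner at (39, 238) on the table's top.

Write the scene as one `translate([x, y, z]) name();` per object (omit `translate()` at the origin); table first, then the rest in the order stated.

table();
translate([39, 238, 684]) door_frame();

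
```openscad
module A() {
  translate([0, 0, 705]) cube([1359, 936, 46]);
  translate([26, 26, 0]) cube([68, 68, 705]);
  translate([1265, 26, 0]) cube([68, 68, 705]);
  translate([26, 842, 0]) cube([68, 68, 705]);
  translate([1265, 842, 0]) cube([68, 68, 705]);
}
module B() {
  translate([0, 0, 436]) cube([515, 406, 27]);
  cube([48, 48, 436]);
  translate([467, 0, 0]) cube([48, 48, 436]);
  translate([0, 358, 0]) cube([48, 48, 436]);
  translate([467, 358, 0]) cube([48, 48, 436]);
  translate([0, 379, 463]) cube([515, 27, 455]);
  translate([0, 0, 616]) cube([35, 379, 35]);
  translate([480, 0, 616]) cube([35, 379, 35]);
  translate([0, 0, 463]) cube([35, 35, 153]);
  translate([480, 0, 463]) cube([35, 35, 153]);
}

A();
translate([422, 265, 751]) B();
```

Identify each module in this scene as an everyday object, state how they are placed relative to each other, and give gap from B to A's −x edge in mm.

A is a table. B is a chair. The chair is on top of the table, centred. The gap from the chair to the table's −x edge is 422 mm.

The chair's min-x is at 422; the table's min-x is 0; gap = 422 mm.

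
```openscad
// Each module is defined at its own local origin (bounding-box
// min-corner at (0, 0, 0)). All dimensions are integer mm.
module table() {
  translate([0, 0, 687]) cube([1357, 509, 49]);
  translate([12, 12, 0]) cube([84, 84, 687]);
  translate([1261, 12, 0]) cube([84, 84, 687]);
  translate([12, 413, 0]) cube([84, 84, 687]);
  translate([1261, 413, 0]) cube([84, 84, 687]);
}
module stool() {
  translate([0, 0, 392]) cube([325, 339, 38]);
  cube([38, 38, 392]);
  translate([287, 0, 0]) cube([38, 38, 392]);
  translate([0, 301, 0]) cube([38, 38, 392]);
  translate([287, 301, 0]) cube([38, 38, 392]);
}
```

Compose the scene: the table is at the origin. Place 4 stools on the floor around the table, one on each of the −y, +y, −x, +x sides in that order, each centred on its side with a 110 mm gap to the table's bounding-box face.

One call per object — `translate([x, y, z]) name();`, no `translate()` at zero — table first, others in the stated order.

table();
translate([516, -449, 0]) stool();
translate([516, 619, 0]) stool();
translate([-435, 85, 0]) stool();
translate([1467, 85, 0]) stool();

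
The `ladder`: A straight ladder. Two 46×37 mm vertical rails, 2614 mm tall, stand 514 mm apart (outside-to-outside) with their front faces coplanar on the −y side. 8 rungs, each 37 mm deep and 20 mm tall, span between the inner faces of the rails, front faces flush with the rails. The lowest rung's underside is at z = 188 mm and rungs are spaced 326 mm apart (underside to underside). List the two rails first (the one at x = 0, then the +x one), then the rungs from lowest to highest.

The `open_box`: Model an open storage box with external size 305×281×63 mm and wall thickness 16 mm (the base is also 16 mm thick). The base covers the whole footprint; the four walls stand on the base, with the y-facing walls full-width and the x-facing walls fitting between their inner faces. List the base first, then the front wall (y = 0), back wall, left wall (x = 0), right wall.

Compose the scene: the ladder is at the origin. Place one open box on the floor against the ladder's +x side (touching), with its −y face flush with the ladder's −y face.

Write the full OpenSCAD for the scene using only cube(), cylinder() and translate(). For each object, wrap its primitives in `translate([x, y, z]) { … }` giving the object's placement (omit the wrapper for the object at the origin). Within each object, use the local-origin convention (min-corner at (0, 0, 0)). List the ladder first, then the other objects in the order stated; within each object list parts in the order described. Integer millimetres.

cube([46, 37, 2614]);
translate([468, 0, 0]) cube([46, 37, 2614]);
translate([46, 0, 188]) cube([422, 37, 20]);
translate([46, 0, 514]) cube([422, 37, 20]);
translate([46, 0, 840]) cube([422, 37, 20]);
translate([46, 0, 1166]) cube([422, 37, 20]);
translate([46, 0, 1492]) cube([422, 37, 20]);
translate([46, 0, 1818]) cube([422, 37, 20]);
translate([46, 0, 2144]) cube([422, 37, 20]);
translate([46, 0, 2470]) cube([422, 37, 20]);
translate([514, 0, 0]) {
  cube([305, 281, 16]);
  translate([0, 0, 16]) cube([305, 16, 47]);
  translate([0, 265, 16]) cube([305, 16, 47]);
  translate([0, 16, 16]) cube([16, 249, 47]);
  translate([289, 16, 16]) cube([16, 249, 47]);
}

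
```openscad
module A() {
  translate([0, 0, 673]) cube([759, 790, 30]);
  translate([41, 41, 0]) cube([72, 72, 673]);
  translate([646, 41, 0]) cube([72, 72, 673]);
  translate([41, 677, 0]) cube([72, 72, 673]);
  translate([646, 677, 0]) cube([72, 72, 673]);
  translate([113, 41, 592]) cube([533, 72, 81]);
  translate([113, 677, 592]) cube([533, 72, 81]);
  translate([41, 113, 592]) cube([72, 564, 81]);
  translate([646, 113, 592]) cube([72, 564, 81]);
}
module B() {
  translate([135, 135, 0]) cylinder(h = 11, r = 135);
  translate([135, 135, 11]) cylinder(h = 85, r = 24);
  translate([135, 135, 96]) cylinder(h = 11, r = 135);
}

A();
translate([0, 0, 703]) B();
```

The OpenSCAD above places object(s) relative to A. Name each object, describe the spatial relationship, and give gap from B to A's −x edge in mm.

A is a table. B is a spool. The spool is on top of the table. The gap from the spool to the table's −x edge is 0 mm.

The spool's min-x is at 0; the table's min-x is 0; gap = 0 mm.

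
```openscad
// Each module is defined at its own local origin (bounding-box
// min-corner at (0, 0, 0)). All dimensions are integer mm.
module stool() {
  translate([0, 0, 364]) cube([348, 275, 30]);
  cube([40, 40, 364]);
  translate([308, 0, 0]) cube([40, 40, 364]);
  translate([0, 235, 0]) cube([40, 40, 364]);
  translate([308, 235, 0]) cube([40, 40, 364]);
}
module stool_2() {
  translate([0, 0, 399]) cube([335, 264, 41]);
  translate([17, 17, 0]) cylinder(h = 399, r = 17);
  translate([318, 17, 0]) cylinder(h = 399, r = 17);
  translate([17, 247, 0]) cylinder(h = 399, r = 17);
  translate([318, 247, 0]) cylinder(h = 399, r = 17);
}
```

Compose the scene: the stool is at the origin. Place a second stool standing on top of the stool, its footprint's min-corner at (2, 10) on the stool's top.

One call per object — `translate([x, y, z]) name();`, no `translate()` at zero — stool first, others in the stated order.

stool();
translate([2, 10, 394]) stool_2();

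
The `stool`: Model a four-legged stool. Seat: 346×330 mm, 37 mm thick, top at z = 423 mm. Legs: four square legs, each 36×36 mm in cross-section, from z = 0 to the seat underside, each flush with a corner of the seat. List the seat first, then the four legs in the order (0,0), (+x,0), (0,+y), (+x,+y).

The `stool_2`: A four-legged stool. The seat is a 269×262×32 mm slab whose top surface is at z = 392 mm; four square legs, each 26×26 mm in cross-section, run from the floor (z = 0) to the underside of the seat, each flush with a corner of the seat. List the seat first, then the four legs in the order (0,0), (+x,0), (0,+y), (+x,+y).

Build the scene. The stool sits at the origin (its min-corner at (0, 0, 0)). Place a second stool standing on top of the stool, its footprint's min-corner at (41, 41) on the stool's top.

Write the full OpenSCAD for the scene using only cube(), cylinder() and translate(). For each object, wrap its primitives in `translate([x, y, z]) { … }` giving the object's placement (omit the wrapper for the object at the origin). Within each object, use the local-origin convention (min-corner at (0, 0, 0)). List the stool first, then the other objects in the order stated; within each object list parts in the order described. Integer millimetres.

translate([0, 0, 386]) cube([346, 330, 37]);
cube([36, 36, 386]);
translate([310, 0, 0]) cube([36, 36, 386]);
translate([0, 294, 0]) cube([36, 36, 386]);
translate([310, 294, 0]) cube([36, 36, 386]);
translate([41, 41, 423]) {
  translate([0, 0, 360]) cube([269, 262, 32]);
  cube([26, 26, 360]);
  translate([243, 0, 0]) cube([26, 26, 360]);
  translate([0, 236, 0]) cube([26, 26, 360]);
  translate([243, 236, 0]) cube([26, 26, 360]);
}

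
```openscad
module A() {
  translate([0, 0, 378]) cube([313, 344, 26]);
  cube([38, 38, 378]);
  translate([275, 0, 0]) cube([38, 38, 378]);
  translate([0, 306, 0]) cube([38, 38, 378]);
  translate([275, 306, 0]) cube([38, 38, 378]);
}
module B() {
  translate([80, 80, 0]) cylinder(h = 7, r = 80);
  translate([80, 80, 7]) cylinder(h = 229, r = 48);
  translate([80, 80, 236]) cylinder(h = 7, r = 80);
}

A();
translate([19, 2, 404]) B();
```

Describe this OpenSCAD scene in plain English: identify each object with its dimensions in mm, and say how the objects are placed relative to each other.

A is a four-legged stool. The seat is a 313×344×26 mm slab whose top surface is at z = 404 mm; four square legs, each 38×38 mm in cross-section, run from the floor (z = 0) to the underside of the seat, each flush with a corner of the seat.

B is a spool: two coaxial disc flanges of radius 80 mm and thickness 7 mm, joined by a core cylinder of radius 48 mm and height 229 mm. The lower flange rests on z = 0 and the three cylinders share a vertical axis.

The spool is on top of the stool.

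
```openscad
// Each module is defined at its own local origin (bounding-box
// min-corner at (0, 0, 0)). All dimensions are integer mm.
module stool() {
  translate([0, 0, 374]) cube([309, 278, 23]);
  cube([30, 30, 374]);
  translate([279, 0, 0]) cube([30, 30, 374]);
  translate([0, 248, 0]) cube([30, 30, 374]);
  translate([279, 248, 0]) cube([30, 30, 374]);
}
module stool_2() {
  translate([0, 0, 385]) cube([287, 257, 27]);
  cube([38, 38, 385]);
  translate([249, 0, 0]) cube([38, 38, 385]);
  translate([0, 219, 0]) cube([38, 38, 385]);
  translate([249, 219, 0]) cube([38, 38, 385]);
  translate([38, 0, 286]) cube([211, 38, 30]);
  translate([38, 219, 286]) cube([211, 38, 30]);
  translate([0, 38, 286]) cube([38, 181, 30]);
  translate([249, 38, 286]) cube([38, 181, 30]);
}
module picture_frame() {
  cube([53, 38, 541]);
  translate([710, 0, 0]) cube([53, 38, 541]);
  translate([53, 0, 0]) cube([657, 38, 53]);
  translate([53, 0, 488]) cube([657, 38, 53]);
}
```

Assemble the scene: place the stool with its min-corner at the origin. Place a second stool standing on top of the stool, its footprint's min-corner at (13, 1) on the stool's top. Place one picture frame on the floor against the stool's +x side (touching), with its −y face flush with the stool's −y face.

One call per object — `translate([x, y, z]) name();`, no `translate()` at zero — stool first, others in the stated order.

stool();
translate([13, 1, 397]) stool_2();
translate([309, 0, 0]) picture_frame();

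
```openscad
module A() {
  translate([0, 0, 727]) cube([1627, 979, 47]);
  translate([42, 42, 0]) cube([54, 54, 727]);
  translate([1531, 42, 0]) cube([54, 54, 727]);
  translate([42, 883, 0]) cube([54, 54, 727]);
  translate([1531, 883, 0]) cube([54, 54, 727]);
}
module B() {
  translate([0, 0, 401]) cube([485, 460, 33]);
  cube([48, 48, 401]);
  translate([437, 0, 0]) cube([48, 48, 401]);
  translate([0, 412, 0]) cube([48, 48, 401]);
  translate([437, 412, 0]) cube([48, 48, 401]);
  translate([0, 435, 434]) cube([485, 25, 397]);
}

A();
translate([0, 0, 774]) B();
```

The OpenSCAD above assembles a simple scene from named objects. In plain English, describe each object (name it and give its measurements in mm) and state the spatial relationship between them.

A is a rectangular dining table. The top is 1627×979×47 mm with its upper surface at z = 774 mm. It stands on four 54×54 mm square legs, each inset 42 mm from the nearest pair of top edges, running from the floor to the underside of the top.

B is a chair: 485×460 mm seat, 33 mm thick, top at z = 434 mm, on four 48 mm square corner legs flush with the seat edges. A 25 mm thick backrest slab spans the full seat width, extending 397 mm above the seat top, its back face flush with the seat's +y edge.

The chair is on top of the table.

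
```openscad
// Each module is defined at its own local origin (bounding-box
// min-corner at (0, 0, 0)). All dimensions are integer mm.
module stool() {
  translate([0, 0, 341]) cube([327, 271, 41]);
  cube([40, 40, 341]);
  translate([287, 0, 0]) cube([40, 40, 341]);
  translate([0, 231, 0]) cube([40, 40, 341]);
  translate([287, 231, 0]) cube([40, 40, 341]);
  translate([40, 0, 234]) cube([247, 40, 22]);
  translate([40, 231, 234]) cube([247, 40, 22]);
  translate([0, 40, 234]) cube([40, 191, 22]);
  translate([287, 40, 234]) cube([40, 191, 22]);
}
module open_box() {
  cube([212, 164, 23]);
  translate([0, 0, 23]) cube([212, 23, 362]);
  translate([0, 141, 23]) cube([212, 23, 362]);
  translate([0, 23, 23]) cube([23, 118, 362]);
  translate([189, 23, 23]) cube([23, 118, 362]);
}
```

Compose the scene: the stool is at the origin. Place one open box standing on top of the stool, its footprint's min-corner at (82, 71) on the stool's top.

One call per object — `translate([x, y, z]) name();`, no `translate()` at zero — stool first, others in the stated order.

stool();
translate([82, 71, 382]) open_box();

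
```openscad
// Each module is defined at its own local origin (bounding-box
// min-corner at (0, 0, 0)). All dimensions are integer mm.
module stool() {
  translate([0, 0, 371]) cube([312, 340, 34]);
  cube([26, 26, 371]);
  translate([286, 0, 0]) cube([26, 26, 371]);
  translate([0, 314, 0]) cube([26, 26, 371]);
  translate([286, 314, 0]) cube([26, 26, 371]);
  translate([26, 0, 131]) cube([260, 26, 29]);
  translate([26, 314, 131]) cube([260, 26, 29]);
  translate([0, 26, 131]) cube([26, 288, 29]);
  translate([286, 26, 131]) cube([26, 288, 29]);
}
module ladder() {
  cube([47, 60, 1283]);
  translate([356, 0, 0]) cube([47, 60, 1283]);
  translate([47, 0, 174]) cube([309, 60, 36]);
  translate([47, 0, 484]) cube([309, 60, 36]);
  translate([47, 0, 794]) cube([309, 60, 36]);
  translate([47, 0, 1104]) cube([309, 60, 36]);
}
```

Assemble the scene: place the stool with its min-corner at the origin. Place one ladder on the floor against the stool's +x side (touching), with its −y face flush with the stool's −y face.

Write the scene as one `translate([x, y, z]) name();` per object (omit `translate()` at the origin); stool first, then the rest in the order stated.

stool();
translate([312, 0, 0]) ladder();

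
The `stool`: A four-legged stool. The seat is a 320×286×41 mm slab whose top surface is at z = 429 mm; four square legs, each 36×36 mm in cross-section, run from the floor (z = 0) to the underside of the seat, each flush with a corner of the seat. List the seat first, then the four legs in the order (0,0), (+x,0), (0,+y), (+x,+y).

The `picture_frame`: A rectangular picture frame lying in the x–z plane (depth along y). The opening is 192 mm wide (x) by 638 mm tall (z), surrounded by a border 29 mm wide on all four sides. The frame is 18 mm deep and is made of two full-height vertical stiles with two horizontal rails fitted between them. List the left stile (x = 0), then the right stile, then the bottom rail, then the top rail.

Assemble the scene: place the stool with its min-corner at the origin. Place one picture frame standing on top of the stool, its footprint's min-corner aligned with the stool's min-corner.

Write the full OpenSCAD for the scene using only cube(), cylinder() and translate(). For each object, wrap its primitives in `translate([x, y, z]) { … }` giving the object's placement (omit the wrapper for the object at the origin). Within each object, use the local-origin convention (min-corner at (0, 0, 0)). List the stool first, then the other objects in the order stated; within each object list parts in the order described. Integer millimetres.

translate([0, 0, 388]) cube([320, 286, 41]);
cube([36, 36, 388]);
translate([284, 0, 0]) cube([36, 36, 388]);
translate([0, 250, 0]) cube([36, 36, 388]);
translate([284, 250, 0]) cube([36, 36, 388]);
translate([0, 0, 429]) {
  cube([29, 18, 696]);
  translate([221, 0, 0]) cube([29, 18, 696]);
  translate([29, 0, 0]) cube([192, 18, 29]);
  translate([29, 0, 667]) cube([192, 18, 29]);
}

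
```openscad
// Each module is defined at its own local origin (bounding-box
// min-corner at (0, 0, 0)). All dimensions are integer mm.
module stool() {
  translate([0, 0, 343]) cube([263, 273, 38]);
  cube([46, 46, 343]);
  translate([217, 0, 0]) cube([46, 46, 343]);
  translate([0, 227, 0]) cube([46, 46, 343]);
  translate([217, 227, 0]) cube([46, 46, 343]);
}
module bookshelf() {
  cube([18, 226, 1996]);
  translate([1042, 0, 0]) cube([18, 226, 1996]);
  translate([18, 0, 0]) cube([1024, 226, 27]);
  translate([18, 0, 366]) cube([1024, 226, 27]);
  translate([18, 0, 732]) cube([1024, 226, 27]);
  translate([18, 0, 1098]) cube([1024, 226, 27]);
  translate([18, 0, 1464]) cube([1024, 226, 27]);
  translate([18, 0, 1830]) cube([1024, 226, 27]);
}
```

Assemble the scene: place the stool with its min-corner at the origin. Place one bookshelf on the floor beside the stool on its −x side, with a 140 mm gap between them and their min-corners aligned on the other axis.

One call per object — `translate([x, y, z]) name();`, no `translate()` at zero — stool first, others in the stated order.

stool();
translate([-1200, 0, 0]) bookshelf();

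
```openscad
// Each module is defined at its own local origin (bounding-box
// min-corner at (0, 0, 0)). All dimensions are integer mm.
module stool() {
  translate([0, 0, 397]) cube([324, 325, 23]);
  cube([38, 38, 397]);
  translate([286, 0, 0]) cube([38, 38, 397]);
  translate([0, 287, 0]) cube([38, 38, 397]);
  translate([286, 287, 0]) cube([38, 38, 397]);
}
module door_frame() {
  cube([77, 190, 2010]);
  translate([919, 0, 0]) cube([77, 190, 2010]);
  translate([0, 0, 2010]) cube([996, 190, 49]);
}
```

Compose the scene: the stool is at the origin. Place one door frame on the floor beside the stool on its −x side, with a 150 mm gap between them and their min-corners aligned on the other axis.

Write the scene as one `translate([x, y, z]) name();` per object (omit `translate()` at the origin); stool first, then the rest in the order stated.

stool();
translate([-1146, 0, 0]) door_frame();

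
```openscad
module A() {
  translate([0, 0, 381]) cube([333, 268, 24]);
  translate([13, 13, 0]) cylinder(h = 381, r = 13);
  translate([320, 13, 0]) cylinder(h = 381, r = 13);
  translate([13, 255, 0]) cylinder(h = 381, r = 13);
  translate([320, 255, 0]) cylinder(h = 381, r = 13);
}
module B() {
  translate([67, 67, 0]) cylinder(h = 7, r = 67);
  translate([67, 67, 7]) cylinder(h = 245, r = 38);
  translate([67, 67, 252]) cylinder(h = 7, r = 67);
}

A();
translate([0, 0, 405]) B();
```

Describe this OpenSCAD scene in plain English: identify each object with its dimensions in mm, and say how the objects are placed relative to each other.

A is a four-legged stool. The seat is 333×268 mm, 24 mm thick, top at z = 405 mm. It stands on four round legs, each 26 mm in diameter, from z = 0 to the seat underside, each leg's axis is inset half a diameter from the nearest pair of seat edges (so the leg's bounding box is flush with the corner).

B is a spool: two coaxial disc flanges of radius 67 mm and thickness 7 mm, joined by a core cylinder of radius 38 mm and height 245 mm. The lower flange rests on z = 0 and the three cylinders share a vertical axis.

The spool is on top of the stool.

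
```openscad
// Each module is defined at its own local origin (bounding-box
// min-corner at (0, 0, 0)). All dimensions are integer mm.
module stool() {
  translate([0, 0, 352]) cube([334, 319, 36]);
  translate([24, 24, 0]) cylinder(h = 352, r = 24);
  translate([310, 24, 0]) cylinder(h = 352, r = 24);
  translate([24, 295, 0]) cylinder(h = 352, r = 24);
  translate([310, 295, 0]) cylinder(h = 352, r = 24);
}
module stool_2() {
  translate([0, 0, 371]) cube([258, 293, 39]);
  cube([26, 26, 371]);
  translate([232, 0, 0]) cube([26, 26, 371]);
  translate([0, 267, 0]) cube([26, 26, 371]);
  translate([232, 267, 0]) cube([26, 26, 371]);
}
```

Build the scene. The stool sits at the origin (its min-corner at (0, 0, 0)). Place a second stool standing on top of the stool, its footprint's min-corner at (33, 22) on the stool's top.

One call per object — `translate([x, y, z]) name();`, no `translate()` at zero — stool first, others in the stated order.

stool();
translate([33, 22, 388]) stool_2();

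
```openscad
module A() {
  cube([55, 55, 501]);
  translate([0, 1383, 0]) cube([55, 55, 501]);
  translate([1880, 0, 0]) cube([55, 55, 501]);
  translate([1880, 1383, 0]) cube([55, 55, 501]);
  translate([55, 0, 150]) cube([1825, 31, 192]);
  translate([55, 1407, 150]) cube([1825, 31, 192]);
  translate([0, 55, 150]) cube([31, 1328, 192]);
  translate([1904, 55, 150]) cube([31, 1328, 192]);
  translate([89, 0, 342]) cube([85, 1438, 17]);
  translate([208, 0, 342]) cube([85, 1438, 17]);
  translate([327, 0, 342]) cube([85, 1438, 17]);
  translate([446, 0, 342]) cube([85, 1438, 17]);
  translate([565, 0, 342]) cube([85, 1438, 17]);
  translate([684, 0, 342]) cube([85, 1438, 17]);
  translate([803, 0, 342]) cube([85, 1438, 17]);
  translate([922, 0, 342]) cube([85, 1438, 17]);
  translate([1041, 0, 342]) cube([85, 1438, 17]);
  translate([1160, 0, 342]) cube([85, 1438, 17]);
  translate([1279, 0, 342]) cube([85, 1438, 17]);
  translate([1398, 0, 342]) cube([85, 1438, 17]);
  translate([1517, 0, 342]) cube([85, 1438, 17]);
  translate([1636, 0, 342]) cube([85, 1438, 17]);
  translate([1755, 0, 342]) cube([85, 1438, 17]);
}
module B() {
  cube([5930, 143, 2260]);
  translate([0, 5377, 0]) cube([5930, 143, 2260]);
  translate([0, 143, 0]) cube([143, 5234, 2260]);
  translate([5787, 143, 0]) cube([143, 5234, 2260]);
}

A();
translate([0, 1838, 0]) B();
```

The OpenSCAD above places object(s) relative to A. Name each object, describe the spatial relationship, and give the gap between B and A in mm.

The house frame's nearest face is 400 mm from the bed frame's +y face.

A is a bed frame. B is a house frame. The house frame is on the floor beside the bed frame on its +y side. The gap between the house frame and the bed frame is 400 mm.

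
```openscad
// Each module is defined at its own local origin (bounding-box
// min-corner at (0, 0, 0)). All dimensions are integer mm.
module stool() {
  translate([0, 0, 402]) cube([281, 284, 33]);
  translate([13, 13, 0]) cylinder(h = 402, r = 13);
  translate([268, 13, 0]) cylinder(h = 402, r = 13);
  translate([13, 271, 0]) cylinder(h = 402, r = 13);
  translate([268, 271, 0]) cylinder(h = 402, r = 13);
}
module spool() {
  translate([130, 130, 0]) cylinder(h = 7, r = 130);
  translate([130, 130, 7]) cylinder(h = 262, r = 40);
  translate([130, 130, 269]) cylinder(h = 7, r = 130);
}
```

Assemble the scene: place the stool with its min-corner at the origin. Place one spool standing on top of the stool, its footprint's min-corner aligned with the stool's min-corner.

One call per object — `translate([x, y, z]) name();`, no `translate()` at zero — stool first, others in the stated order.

stool();
translate([0, 0, 435]) spool();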